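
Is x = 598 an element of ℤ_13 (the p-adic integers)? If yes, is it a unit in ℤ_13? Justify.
x ∈ ℤ_13 but not a unit; v_13(x) = 1 > 0

ℤ_13 = {x ∈ ℚ_13 : v_13(x) ≥ 0} and ℤ_13^× = {x ∈ ℤ_13 : v_13(x) = 0}. Here v_13(598) = v_13(num) − v_13(den) = 1; compare against these criteria.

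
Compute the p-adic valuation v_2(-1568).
v_2(-1568) = 5

v_2(n) is the largest exponent k such that 2^k divides n. Factor out: -1568 = -2^5 · 49. (Sign doesn't affect v_p.) So v_2(-1568) = 5.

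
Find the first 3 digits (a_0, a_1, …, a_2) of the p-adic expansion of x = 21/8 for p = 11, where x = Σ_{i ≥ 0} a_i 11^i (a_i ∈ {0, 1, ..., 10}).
(a_0, …, a_2) = (4, 4, 1)

v_11(21/8) = 0 (numerator and denominator both coprime to 11), so x ∈ ℤ_11^×. Compute digits iteratively via a_i = x_i mod 11, x_{i+1} = (x_i − a_i)/11, with x_0 = x:
  x_0 = 21/8;  a_0 = 4;  x_1 = (x_0 − 4)/11 = -1/8
  x_1 = -1/8;  a_1 = 4;  x_2 = (x_1 − 4)/11 = -3/8
  x_2 = -3/8;  a_2 = 1;  x_3 = (x_2 − 1)/11 = -1/8
Digits: (4, 4, 1).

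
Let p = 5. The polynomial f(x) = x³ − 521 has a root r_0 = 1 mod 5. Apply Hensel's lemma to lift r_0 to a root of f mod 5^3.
r_2 = 116 (mod 125)

Hensel: r_{i+1} = r_i − f(r_i)/f′(r_i) mod 5^{i+2}, where f′(x) = 3x². Iterate:
  r_0 = 1 (mod 5)
  r_1 = 16 (mod 25)
  r_2 = 116 (mod 125)
Final: r = 116 with f(r) ≡ 0 mod 5^3.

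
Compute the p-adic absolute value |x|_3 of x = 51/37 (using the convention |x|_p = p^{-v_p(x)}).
|51/37|_3 = 1/3

Step 1 — compute v_3(x) by factoring powers of 3 out of the numerator and denominator: v_3(51/37) = 1. Step 2 — apply |x|_p = p^{-v_p(x)} = 3^{-1} = 1/3.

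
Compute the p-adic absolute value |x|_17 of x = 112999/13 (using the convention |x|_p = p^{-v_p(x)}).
|112999/13|_17 = 1/4913

Step 1 — compute v_17(x) by factoring powers of 17 out of the numerator and denominator: v_17(112999/13) = 3. Step 2 — apply |x|_p = p^{-v_p(x)} = 17^{-3} = 1/4913.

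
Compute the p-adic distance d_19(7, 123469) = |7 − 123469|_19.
d_19(7, 123469) = 1/6859

Step 1 — x − y = 7 − 123469 = -123462. Step 2 — v_19(-123462) = 3 (factor: -123462 = −(19^3 · 18); the sign does not affect v_p). Step 3 — |x − y|_19 = 19^{-3} = 1/6859.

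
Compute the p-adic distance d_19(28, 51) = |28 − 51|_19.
d_19(28, 51) = 1

Step 1 — x − y = 28 − 51 = -23. Step 2 — v_19(-23) = 0 (factor: -23 = −(19^0 · 23); the sign does not affect v_p). Step 3 — |x − y|_19 = 19^{0} = 1.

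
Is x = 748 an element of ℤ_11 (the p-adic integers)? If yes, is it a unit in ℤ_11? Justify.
x ∈ ℤ_11 but not a unit; v_11(x) = 1 > 0

ℤ_11 = {x ∈ ℚ_11 : v_11(x) ≥ 0} and ℤ_11^× = {x ∈ ℤ_11 : v_11(x) = 0}. Here v_11(748) = v_11(num) − v_11(den) = 1; compare against these criteria.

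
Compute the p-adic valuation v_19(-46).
v_19(-46) = 0

v_19(n) is the largest exponent k such that 19^k divides n. Factor out: -46 = -19^0 · 46. (Sign doesn't affect v_p.) So v_19(-46) = 0.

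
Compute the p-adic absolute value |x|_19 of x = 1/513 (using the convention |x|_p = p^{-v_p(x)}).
|1/513|_19 = 19

Step 1 — compute v_19(x) by factoring powers of 19 out of the numerator and denominator: v_19(1/513) = -1. Step 2 — apply |x|_p = p^{-v_p(x)} = 19^{1} = 19.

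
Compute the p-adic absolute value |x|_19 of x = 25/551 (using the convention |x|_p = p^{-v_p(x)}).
|25/551|_19 = 19

Step 1 — compute v_19(x) by factoring powers of 19 out of the numerator and denominator: v_19(25/551) = -1. Step 2 — apply |x|_p = p^{-v_p(x)} = 19^{1} = 19.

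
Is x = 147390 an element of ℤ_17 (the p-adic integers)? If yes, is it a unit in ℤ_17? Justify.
x ∈ ℤ_17 but not a unit; v_17(x) = 3 > 0

ℤ_17 = {x ∈ ℚ_17 : v_17(x) ≥ 0} and ℤ_17^× = {x ∈ ℤ_17 : v_17(x) = 0}. Here v_17(147390) = v_17(num) − v_17(den) = 3; compare against these criteria.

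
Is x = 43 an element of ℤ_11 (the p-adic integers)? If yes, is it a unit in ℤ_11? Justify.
x ∈ ℤ_11^× (unit); v_11(x) = 0

ℤ_11 = {x ∈ ℚ_11 : v_11(x) ≥ 0} and ℤ_11^× = {x ∈ ℤ_11 : v_11(x) = 0}. Here v_11(43) = v_11(num) − v_11(den) = 0; compare against these criteria.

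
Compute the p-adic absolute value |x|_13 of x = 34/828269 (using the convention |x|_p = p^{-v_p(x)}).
|34/828269|_13 = 28561

Step 1 — compute v_13(x) by factoring powers of 13 out of the numerator and denominator: v_13(34/828269) = -4. Step 2 — apply |x|_p = p^{-v_p(x)} = 13^{4} = 28561.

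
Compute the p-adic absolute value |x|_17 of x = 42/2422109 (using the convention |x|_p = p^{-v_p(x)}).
|42/2422109|_17 = 83521

Step 1 — compute v_17(x) by factoring powers of 17 out of the numerator and denominator: v_17(42/2422109) = -4. Step 2 — apply |x|_p = p^{-v_p(x)} = 17^{4} = 83521.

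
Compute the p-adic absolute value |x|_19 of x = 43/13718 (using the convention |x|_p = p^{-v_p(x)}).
|43/13718|_19 = 6859

Step 1 — compute v_19(x) by factoring powers of 19 out of the numerator and denominator: v_19(43/13718) = -3. Step 2 — apply |x|_p = p^{-v_p(x)} = 19^{3} = 6859.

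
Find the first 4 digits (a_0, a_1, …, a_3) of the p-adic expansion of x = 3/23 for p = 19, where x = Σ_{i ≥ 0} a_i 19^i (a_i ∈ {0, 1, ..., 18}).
(a_0, …, a_3) = (15, 5, 3, 18)

v_19(3/23) = 0 (numerator and denominator both coprime to 19), so x ∈ ℤ_19^×. Compute digits iteratively via a_i = x_i mod 19, x_{i+1} = (x_i − a_i)/19, with x_0 = x:
  x_0 = 3/23;  a_0 = 15;  x_1 = (x_0 − 15)/19 = -18/23
  x_1 = -18/23;  a_1 = 5;  x_2 = (x_1 − 5)/19 = -7/23
  x_2 = -7/23;  a_2 = 3;  x_3 = (x_2 − 3)/19 = -4/23
  x_3 = -4/23;  a_3 = 18;  x_4 = (x_3 − 18)/19 = -22/23
Digits: (15, 5, 3, 18).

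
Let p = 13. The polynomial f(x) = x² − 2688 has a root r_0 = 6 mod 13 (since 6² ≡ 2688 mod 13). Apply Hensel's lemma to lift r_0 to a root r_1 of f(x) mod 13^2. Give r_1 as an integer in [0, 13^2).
r_1 = 58 (mod 169)

Hensel's recurrence: r_{i+1} = r_i − f(r_i)·(f′(r_i))^{-1} mod 13^{i+2}, with f′(x) = 2x. Iterate:
  r_0 = 6 (mod 13)
  r_1 = 58 (mod 169)
Final: r_1 = 58, and one checks f(r_1) ≡ 0 mod 13^2.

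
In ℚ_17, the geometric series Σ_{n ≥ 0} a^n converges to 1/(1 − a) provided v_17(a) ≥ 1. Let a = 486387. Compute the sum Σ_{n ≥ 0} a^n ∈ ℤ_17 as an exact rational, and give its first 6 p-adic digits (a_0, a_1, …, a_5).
Σ a^n = 1/(1 − a) = -1/486386;  first 6 digits = (1, 0, 0, 14, 5, 0)

v_17(a) = 3 ≥ 1, so the series converges in ℤ_17 to 1/(1 − a) = 1/(1 − 486387) = -1/486386. Expand this rational in ℤ_17: compute digits iteratively via d_i = x_i mod 17, x_{i+1} = (x_i − d_i)/17. The first 6 digits are (1, 0, 0, 14, 5, 0).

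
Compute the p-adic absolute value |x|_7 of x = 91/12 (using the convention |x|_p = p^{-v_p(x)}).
|91/12|_7 = 1/7

Step 1 — compute v_7(x) by factoring powers of 7 out of the numerator and denominator: v_7(91/12) = 1. Step 2 — apply |x|_p = p^{-v_p(x)} = 7^{-1} = 1/7.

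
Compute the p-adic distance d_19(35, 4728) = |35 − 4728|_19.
d_19(35, 4728) = 1/361

Step 1 — x − y = 35 − 4728 = -4693. Step 2 — v_19(-4693) = 2 (factor: -4693 = −(19^2 · 13); the sign does not affect v_p). Step 3 — |x − y|_19 = 19^{-2} = 1/361.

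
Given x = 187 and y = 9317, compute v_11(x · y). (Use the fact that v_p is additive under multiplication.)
v_11(1742279) = 4

v_p(x) = 1 (factor: 187 = 11^1 · 17); v_p(y) = 3 (factor: 9317 = 11^3 · 7). Additivity: v_p(xy) = v_p(x) + v_p(y) = 1 + 3 = 4. (Direct check: xy = 1742279 = 11^4 · (119).)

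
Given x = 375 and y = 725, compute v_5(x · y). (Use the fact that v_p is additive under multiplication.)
v_5(271875) = 5

v_p(x) = 3 (factor: 375 = 5^3 · 3); v_p(y) = 2 (factor: 725 = 5^2 · 29). Additivity: v_p(xy) = v_p(x) + v_p(y) = 3 + 2 = 5. (Direct check: xy = 271875 = 5^5 · (87).)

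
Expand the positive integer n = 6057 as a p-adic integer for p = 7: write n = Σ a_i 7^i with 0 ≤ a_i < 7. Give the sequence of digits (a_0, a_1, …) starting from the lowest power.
(a_0, a_1, …) = (2, 4, 4, 3, 2)

Repeated division by 7 gives the digits low-to-high: 6057 = 2 + 4·7^1 + 4·7^2 + 3·7^3 + 2·7^4. Digit sequence: (2, 4, 4, 3, 2).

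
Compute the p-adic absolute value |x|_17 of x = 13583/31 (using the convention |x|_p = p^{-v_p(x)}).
|13583/31|_17 = 1/289

Step 1 — compute v_17(x) by factoring powers of 17 out of the numerator and denominator: v_17(13583/31) = 2. Step 2 — apply |x|_p = p^{-v_p(x)} = 17^{-2} = 1/289.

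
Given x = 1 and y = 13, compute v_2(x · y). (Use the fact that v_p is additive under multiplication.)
v_2(13) = 0

v_p(x) = 0 (factor: 1 = 2^0 · 1); v_p(y) = 0 (factor: 13 = 2^0 · 13). Additivity: v_p(xy) = v_p(x) + v_p(y) = 0 + 0 = 0. (Direct check: xy = 13 = 2^0 · (13).)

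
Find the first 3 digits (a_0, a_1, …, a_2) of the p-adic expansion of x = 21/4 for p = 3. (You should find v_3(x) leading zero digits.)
(a_0, …, a_2) = (0, 1, 1)

v_3(21/4) = 1, so a_0 = ... = a_0 = 0. Factor out: x = 3^1 · u with u = 7/4 a unit in ℤ_3. Expand u iteratively via a_{v+i} = u_i mod 3, u_{i+1} = (u_i − a_{v+i})/3:
  u_0 = 7/4;  a_1 = 1;  u_1 = (u_0 − 1)/3 = 1/4
  u_1 = 1/4;  a_2 = 1;  u_2 = (u_1 − 1)/3 = -1/4
Digits: (0, 1, 1).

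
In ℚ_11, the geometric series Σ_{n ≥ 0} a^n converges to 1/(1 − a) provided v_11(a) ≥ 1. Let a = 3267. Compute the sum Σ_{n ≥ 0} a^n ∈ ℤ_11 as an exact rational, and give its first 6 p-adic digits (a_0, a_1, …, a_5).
Σ a^n = 1/(1 − a) = -1/3266;  first 6 digits = (1, 0, 5, 2, 3, 0)

v_11(a) = 2 ≥ 1, so the series converges in ℤ_11 to 1/(1 − a) = 1/(1 − 3267) = -1/3266. Expand this rational in ℤ_11: compute digits iteratively via d_i = x_i mod 11, x_{i+1} = (x_i − d_i)/11. The first 6 digits are (1, 0, 5, 2, 3, 0).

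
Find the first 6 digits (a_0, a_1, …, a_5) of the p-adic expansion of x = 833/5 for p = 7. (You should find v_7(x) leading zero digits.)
(a_0, …, a_5) = (0, 0, 2, 3, 1, 4)

v_7(833/5) = 2, so a_0 = ... = a_1 = 0. Factor out: x = 7^2 · u with u = 17/5 a unit in ℤ_7. Expand u iteratively via a_{v+i} = u_i mod 7, u_{i+1} = (u_i − a_{v+i})/7:
  u_0 = 17/5;  a_2 = 2;  u_1 = (u_0 − 2)/7 = 1/5
  u_1 = 1/5;  a_3 = 3;  u_2 = (u_1 − 3)/7 = -2/5
  u_2 = -2/5;  a_4 = 1;  u_3 = (u_2 − 1)/7 = -1/5
  u_3 = -1/5;  a_5 = 4;  u_4 = (u_3 − 4)/7 = -3/5
Digits: (0, 0, 2, 3, 1, 4).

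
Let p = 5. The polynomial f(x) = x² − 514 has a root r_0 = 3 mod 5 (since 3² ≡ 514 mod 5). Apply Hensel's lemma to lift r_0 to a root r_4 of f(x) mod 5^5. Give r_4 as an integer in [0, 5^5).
r_4 = 1833 (mod 3125)

Hensel's recurrence: r_{i+1} = r_i − f(r_i)·(f′(r_i))^{-1} mod 5^{i+2}, with f′(x) = 2x. Iterate:
  r_0 = 3 (mod 5)
  r_1 = 8 (mod 25)
  r_2 = 83 (mod 125)
  r_3 = 583 (mod 625)
  r_4 = 1833 (mod 3125)
Final: r_4 = 1833, and one checks f(r_4) ≡ 0 mod 5^5.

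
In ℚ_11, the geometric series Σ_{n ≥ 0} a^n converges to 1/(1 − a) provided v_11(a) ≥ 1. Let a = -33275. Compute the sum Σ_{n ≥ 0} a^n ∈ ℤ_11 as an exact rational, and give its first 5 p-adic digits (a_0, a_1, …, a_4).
Σ a^n = 1/(1 − a) = 1/33276;  first 5 digits = (1, 0, 0, 8, 8)

v_11(a) = 3 ≥ 1, so the series converges in ℤ_11 to 1/(1 − a) = 1/(1 − (-33275)) = 1/33276. Expand this rational in ℤ_11: compute digits iteratively via d_i = x_i mod 11, x_{i+1} = (x_i − d_i)/11. The first 5 digits are (1, 0, 0, 8, 8).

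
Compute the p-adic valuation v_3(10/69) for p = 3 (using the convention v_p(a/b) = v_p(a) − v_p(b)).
v_3(10/69) = -1

Factor powers of 3 from the numerator and denominator of the reduced fraction: 10 = 3^0 · 10 and 69 = 3^1 · 23. Apply v_p(a/b) = v_p(a) − v_p(b): v_3(10/69) = 0 − 1 = -1.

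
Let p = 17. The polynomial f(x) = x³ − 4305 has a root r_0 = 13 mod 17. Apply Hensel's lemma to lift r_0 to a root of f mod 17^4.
r_3 = 23490 (mod 83521)

Hensel: r_{i+1} = r_i − f(r_i)/f′(r_i) mod 17^{i+2}, where f′(x) = 3x². Iterate:
  r_0 = 13 (mod 17)
  r_1 = 81 (mod 289)
  r_2 = 3838 (mod 4913)
  r_3 = 23490 (mod 83521)
Final: r = 23490 with f(r) ≡ 0 mod 17^4.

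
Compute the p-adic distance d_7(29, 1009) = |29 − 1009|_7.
d_7(29, 1009) = 1/49

Step 1 — x − y = 29 − 1009 = -980. Step 2 — v_7(-980) = 2 (factor: -980 = −(7^2 · 20); the sign does not affect v_p). Step 3 — |x − y|_7 = 7^{-2} = 1/49.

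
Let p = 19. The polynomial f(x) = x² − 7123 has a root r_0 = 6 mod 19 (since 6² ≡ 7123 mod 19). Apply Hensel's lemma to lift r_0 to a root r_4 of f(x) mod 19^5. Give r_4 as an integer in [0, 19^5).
r_4 = 31432 (mod 2476099)

Hensel's recurrence: r_{i+1} = r_i − f(r_i)·(f′(r_i))^{-1} mod 19^{i+2}, with f′(x) = 2x. Iterate:
  r_0 = 6 (mod 19)
  r_1 = 25 (mod 361)
  r_2 = 3996 (mod 6859)
  r_3 = 31432 (mod 130321)
  r_4 = 31432 (mod 2476099)
Final: r_4 = 31432, and one checks f(r_4) ≡ 0 mod 19^5.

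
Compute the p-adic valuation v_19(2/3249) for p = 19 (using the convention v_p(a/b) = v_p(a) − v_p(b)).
v_19(2/3249) = -2

Factor powers of 19 from the numerator and denominator of the reduced fraction: 2 = 19^0 · 2 and 3249 = 19^2 · 9. Apply v_p(a/b) = v_p(a) − v_p(b): v_19(2/3249) = 0 − 2 = -2.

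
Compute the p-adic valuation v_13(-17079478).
v_13(-17079478) = 5

v_13(n) is the largest exponent k such that 13^k divides n. Factor out: -17079478 = -13^5 · 46. (Sign doesn't affect v_p.) So v_13(-17079478) = 5.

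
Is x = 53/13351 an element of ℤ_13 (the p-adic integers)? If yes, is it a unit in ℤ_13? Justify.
x ∉ ℤ_13 (v_13(x) = -2 < 0)

ℤ_13 = {x ∈ ℚ_13 : v_13(x) ≥ 0} and ℤ_13^× = {x ∈ ℤ_13 : v_13(x) = 0}. Here v_13(53/13351) = v_13(num) − v_13(den) = -2; compare against these criteria.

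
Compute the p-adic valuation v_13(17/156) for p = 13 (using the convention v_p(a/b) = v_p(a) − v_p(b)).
v_13(17/156) = -1

Factor powers of 13 from the numerator and denominator of the reduced fraction: 17 = 13^0 · 17 and 156 = 13^1 · 12. Apply v_p(a/b) = v_p(a) − v_p(b): v_13(17/156) = 0 − 1 = -1.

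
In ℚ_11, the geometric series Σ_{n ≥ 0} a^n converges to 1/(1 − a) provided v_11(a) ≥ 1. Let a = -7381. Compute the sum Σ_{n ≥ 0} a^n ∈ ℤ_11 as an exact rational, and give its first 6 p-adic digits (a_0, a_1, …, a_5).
Σ a^n = 1/(1 − a) = 1/7382;  first 6 digits = (1, 0, 5, 5, 2, 8)

v_11(a) = 2 ≥ 1, so the series converges in ℤ_11 to 1/(1 − a) = 1/(1 − (-7381)) = 1/7382. Expand this rational in ℤ_11: compute digits iteratively via d_i = x_i mod 11, x_{i+1} = (x_i − d_i)/11. The first 6 digits are (1, 0, 5, 5, 2, 8).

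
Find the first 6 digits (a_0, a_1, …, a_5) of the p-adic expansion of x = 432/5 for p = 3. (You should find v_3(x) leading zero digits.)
(a_0, …, a_5) = (0, 0, 0, 2, 1, 1)

v_3(432/5) = 3, so a_0 = ... = a_2 = 0. Factor out: x = 3^3 · u with u = 16/5 a unit in ℤ_3. Expand u iteratively via a_{v+i} = u_i mod 3, u_{i+1} = (u_i − a_{v+i})/3:
  u_0 = 16/5;  a_3 = 2;  u_1 = (u_0 − 2)/3 = 2/5
  u_1 = 2/5;  a_4 = 1;  u_2 = (u_1 − 1)/3 = -1/5
  u_2 = -1/5;  a_5 = 1;  u_3 = (u_2 − 1)/3 = -2/5
Digits: (0, 0, 0, 2, 1, 1).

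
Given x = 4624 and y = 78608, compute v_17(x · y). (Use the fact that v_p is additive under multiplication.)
v_17(363483392) = 5

v_p(x) = 2 (factor: 4624 = 17^2 · 16); v_p(y) = 3 (factor: 78608 = 17^3 · 16). Additivity: v_p(xy) = v_p(x) + v_p(y) = 2 + 3 = 5. (Direct check: xy = 363483392 = 17^5 · (256).)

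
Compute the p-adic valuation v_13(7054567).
v_13(7054567) = 5

v_13(n) is the largest exponent k such that 13^k divides n. Factor out: 7054567 = 13^5 · 19. (Sign doesn't affect v_p.) So v_13(7054567) = 5.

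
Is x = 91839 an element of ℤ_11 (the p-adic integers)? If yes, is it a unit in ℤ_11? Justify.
x ∈ ℤ_11 but not a unit; v_11(x) = 3 > 0

ℤ_11 = {x ∈ ℚ_11 : v_11(x) ≥ 0} and ℤ_11^× = {x ∈ ℤ_11 : v_11(x) = 0}. Here v_11(91839) = v_11(num) − v_11(den) = 3; compare against these criteria.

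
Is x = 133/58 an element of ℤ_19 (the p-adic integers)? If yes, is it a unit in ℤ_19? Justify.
x ∈ ℤ_19 but not a unit; v_19(x) = 1 > 0

ℤ_19 = {x ∈ ℚ_19 : v_19(x) ≥ 0} and ℤ_19^× = {x ∈ ℤ_19 : v_19(x) = 0}. Here v_19(133/58) = v_19(num) − v_19(den) = 1; compare against these criteria.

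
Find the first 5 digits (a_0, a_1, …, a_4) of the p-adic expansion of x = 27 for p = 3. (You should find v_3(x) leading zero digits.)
(a_0, …, a_4) = (0, 0, 0, 1, 0)

v_3(27) = 3, so a_0 = ... = a_2 = 0. Factor out: x = 3^3 · u with u = 1 a unit in ℤ_3. Expand u iteratively via a_{v+i} = u_i mod 3, u_{i+1} = (u_i − a_{v+i})/3:
  u_0 = 1;  a_3 = 1;  u_1 = (u_0 − 1)/3 = 0
  u_1 = 0;  a_4 = 0;  u_2 = (u_1 − 0)/3 = 0
Digits: (0, 0, 0, 1, 0).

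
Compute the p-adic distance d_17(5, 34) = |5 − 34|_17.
d_17(5, 34) = 1

Step 1 — x − y = 5 − 34 = -29. Step 2 — v_17(-29) = 0 (factor: -29 = −(17^0 · 29); the sign does not affect v_p). Step 3 — |x − y|_17 = 17^{0} = 1.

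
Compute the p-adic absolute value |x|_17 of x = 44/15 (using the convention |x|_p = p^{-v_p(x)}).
|44/15|_17 = 1

Step 1 — compute v_17(x) by factoring powers of 17 out of the numerator and denominator: v_17(44/15) = 0. Step 2 — apply |x|_p = p^{-v_p(x)} = 17^{0} = 1.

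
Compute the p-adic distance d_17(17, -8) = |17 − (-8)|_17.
d_17(17, -8) = 1

Step 1 — x − y = 17 − (-8) = 25. Step 2 — v_17(25) = 0 (factor: 25 = (17^0 · 25); the sign does not affect v_p). Step 3 — |x − y|_17 = 17^{0} = 1.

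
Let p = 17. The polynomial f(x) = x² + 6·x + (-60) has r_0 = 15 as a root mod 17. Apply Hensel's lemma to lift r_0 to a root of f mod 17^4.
r_3 = 19106 (mod 83521)

Hensel: r_{i+1} = r_i − f(r_i)·(f′(r_i))^{-1} mod 17^{i+2}, f′(x) = 2x + 6. Iterate:
  r_0 = 15 (mod 17)
  r_1 = 32 (mod 289)
  r_2 = 4367 (mod 4913)
  r_3 = 19106 (mod 83521)
Final: r = 19106 satisfies f(r) ≡ 0 mod 17^4.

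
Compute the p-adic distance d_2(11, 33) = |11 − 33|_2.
d_2(11, 33) = 1/2

Step 1 — x − y = 11 − 33 = -22. Step 2 — v_2(-22) = 1 (factor: -22 = −(2^1 · 11); the sign does not affect v_p). Step 3 — |x − y|_2 = 2^{-1} = 1/2.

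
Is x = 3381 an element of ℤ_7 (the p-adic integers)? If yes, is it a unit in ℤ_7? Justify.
x ∈ ℤ_7 but not a unit; v_7(x) = 2 > 0

ℤ_7 = {x ∈ ℚ_7 : v_7(x) ≥ 0} and ℤ_7^× = {x ∈ ℤ_7 : v_7(x) = 0}. Here v_7(3381) = v_7(num) − v_7(den) = 2; compare against these criteria.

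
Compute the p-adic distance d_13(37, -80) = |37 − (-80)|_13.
d_13(37, -80) = 1/13

Step 1 — x − y = 37 − (-80) = 117. Step 2 — v_13(117) = 1 (factor: 117 = (13^1 · 9); the sign does not affect v_p). Step 3 — |x − y|_13 = 13^{-1} = 1/13.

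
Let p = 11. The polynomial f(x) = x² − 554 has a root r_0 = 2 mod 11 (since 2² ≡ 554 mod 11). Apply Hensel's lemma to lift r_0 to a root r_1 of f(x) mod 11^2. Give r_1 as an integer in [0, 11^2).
r_1 = 79 (mod 121)

Hensel's recurrence: r_{i+1} = r_i − f(r_i)·(f′(r_i))^{-1} mod 11^{i+2}, with f′(x) = 2x. Iterate:
  r_0 = 2 (mod 11)
  r_1 = 79 (mod 121)
Final: r_1 = 79, and one checks f(r_1) ≡ 0 mod 11^2.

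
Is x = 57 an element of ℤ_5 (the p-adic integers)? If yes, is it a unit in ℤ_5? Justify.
x ∈ ℤ_5^× (unit); v_5(x) = 0

ℤ_5 = {x ∈ ℚ_5 : v_5(x) ≥ 0} and ℤ_5^× = {x ∈ ℤ_5 : v_5(x) = 0}. Here v_5(57) = v_5(num) − v_5(den) = 0; compare against these criteria.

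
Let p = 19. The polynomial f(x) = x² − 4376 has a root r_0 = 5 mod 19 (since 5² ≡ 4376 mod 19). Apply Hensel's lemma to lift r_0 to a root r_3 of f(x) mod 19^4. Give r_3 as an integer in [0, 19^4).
r_3 = 53110 (mod 130321)

Hensel's recurrence: r_{i+1} = r_i − f(r_i)·(f′(r_i))^{-1} mod 19^{i+2}, with f′(x) = 2x. Iterate:
  r_0 = 5 (mod 19)
  r_1 = 43 (mod 361)
  r_2 = 5097 (mod 6859)
  r_3 = 53110 (mod 130321)
Final: r_3 = 53110, and one checks f(r_3) ≡ 0 mod 19^4.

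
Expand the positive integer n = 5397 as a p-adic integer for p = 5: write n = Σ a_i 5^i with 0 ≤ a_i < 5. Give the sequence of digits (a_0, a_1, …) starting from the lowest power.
(a_0, a_1, …) = (2, 4, 0, 3, 3, 1)

Repeated division by 5 gives the digits low-to-high: 5397 = 2 + 4·5^1 + 3·5^3 + 3·5^4 + 1·5^5. Digit sequence: (2, 4, 0, 3, 3, 1).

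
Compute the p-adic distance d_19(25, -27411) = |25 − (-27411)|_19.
d_19(25, -27411) = 1/6859

Step 1 — x − y = 25 − (-27411) = 27436. Step 2 — v_19(27436) = 3 (factor: 27436 = (19^3 · 4); the sign does not affect v_p). Step 3 — |x − y|_19 = 19^{-3} = 1/6859.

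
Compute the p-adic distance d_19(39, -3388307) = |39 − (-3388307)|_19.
d_19(39, -3388307) = 1/130321

Step 1 — x − y = 39 − (-3388307) = 3388346. Step 2 — v_19(3388346) = 4 (factor: 3388346 = (19^4 · 26); the sign does not affect v_p). Step 3 — |x − y|_19 = 19^{-4} = 1/130321.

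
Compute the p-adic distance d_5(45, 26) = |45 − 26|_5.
d_5(45, 26) = 1

Step 1 — x − y = 45 − 26 = 19. Step 2 — v_5(19) = 0 (factor: 19 = (5^0 · 19); the sign does not affect v_p). Step 3 — |x − y|_5 = 5^{0} = 1.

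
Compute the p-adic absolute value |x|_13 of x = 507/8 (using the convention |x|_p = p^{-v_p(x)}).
|507/8|_13 = 1/169

Step 1 — compute v_13(x) by factoring powers of 13 out of the numerator and denominator: v_13(507/8) = 2. Step 2 — apply |x|_p = p^{-v_p(x)} = 13^{-2} = 1/169.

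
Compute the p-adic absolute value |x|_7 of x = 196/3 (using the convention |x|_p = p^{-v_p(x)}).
|196/3|_7 = 1/49

Step 1 — compute v_7(x) by factoring powers of 7 out of the numerator and denominator: v_7(196/3) = 2. Step 2 — apply |x|_p = p^{-v_p(x)} = 7^{-2} = 1/49.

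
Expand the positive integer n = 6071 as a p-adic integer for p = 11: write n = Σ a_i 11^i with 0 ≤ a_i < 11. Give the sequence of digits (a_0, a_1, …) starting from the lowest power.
(a_0, a_1, …) = (10, 1, 6, 4)

Repeated division by 11 gives the digits low-to-high: 6071 = 10 + 1·11^1 + 6·11^2 + 4·11^3. Digit sequence: (10, 1, 6, 4).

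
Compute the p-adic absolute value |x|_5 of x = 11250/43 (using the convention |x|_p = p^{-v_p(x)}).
|11250/43|_5 = 1/625

Step 1 — compute v_5(x) by factoring powers of 5 out of the numerator and denominator: v_5(11250/43) = 4. Step 2 — apply |x|_p = p^{-v_p(x)} = 5^{-4} = 1/625.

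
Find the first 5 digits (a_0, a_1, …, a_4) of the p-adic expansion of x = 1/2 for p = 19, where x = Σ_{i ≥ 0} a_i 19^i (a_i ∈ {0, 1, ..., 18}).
(a_0, …, a_4) = (10, 9, 9, 9, 9)

v_19(1/2) = 0 (numerator and denominator both coprime to 19), so x ∈ ℤ_19^×. Compute digits iteratively via a_i = x_i mod 19, x_{i+1} = (x_i − a_i)/19, with x_0 = x:
  x_0 = 1/2;  a_0 = 10;  x_1 = (x_0 − 10)/19 = -1/2
  x_1 = -1/2;  a_1 = 9;  x_2 = (x_1 − 9)/19 = -1/2
  x_2 = -1/2;  a_2 = 9;  x_3 = (x_2 − 9)/19 = -1/2
  x_3 = -1/2;  a_3 = 9;  x_4 = (x_3 − 9)/19 = -1/2
  x_4 = -1/2;  a_4 = 9;  x_5 = (x_4 − 9)/19 = -1/2
Digits: (10, 9, 9, 9, 9).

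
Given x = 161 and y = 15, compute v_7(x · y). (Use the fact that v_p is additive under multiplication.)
v_7(2415) = 1

v_p(x) = 1 (factor: 161 = 7^1 · 23); v_p(y) = 0 (factor: 15 = 7^0 · 15). Additivity: v_p(xy) = v_p(x) + v_p(y) = 1 + 0 = 1. (Direct check: xy = 2415 = 7^1 · (345).)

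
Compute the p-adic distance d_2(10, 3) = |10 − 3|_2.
d_2(10, 3) = 1

Step 1 — x − y = 10 − 3 = 7. Step 2 — v_2(7) = 0 (factor: 7 = (2^0 · 7); the sign does not affect v_p). Step 3 — |x − y|_2 = 2^{0} = 1.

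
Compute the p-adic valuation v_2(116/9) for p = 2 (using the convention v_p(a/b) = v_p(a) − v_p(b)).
v_2(116/9) = 2

Factor powers of 2 from the numerator and denominator of the reduced fraction: 116 = 2^2 · 29 and 9 = 2^0 · 9. Apply v_p(a/b) = v_p(a) − v_p(b): v_2(116/9) = 2 − 0 = 2.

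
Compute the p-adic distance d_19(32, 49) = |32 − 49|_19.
d_19(32, 49) = 1

Step 1 — x − y = 32 − 49 = -17. Step 2 — v_19(-17) = 0 (factor: -17 = −(19^0 · 17); the sign does not affect v_p). Step 3 — |x − y|_19 = 19^{0} = 1.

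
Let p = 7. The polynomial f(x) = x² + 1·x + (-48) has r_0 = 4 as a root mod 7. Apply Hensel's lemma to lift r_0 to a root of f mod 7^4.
r_3 = 1243 (mod 2401)

Hensel: r_{i+1} = r_i − f(r_i)·(f′(r_i))^{-1} mod 7^{i+2}, f′(x) = 2x + 1. Iterate:
  r_0 = 4 (mod 7)
  r_1 = 18 (mod 49)
  r_2 = 214 (mod 343)
  r_3 = 1243 (mod 2401)
Final: r = 1243 satisfies f(r) ≡ 0 mod 7^4.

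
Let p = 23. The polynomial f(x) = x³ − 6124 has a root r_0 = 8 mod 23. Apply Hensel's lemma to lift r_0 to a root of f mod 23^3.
r_2 = 7851 (mod 12167)

Hensel: r_{i+1} = r_i − f(r_i)/f′(r_i) mod 23^{i+2}, where f′(x) = 3x². Iterate:
  r_0 = 8 (mod 23)
  r_1 = 445 (mod 529)
  r_2 = 7851 (mod 12167)
Final: r = 7851 with f(r) ≡ 0 mod 23^3.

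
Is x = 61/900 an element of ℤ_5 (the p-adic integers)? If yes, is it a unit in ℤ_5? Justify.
x ∉ ℤ_5 (v_5(x) = -2 < 0)

ℤ_5 = {x ∈ ℚ_5 : v_5(x) ≥ 0} and ℤ_5^× = {x ∈ ℤ_5 : v_5(x) = 0}. Here v_5(61/900) = v_5(num) − v_5(den) = -2; compare against these criteria.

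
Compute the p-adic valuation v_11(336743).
v_11(336743) = 4

v_11(n) is the largest exponent k such that 11^k divides n. Factor out: 336743 = 11^4 · 23. (Sign doesn't affect v_p.) So v_11(336743) = 4.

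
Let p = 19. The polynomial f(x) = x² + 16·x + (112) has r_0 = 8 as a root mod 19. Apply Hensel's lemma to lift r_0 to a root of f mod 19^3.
r_2 = 4872 (mod 6859)

Hensel: r_{i+1} = r_i − f(r_i)·(f′(r_i))^{-1} mod 19^{i+2}, f′(x) = 2x + 16. Iterate:
  r_0 = 8 (mod 19)
  r_1 = 179 (mod 361)
  r_2 = 4872 (mod 6859)
Final: r = 4872 satisfies f(r) ≡ 0 mod 19^3.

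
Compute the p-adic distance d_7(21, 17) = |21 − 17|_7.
d_7(21, 17) = 1

Step 1 — x − y = 21 − 17 = 4. Step 2 — v_7(4) = 0 (factor: 4 = (7^0 · 4); the sign does not affect v_p). Step 3 — |x − y|_7 = 7^{0} = 1.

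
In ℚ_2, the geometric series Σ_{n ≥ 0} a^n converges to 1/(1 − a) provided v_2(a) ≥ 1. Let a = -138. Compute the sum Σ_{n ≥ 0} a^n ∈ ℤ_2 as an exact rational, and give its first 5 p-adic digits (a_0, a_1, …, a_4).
Σ a^n = 1/(1 − a) = 1/139;  first 5 digits = (1, 1, 0, 0, 0)

v_2(a) = 1 ≥ 1, so the series converges in ℤ_2 to 1/(1 − a) = 1/(1 − (-138)) = 1/139. Expand this rational in ℤ_2: compute digits iteratively via d_i = x_i mod 2, x_{i+1} = (x_i − d_i)/2. The first 5 digits are (1, 1, 0, 0, 0).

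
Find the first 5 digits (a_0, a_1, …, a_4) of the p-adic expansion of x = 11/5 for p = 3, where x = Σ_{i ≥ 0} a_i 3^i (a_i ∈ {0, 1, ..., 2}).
(a_0, …, a_4) = (1, 1, 1, 2, 1)

v_3(11/5) = 0 (numerator and denominator both coprime to 3), so x ∈ ℤ_3^×. Compute digits iteratively via a_i = x_i mod 3, x_{i+1} = (x_i − a_i)/3, with x_0 = x:
  x_0 = 11/5;  a_0 = 1;  x_1 = (x_0 − 1)/3 = 2/5
  x_1 = 2/5;  a_1 = 1;  x_2 = (x_1 − 1)/3 = -1/5
  x_2 = -1/5;  a_2 = 1;  x_3 = (x_2 − 1)/3 = -2/5
  x_3 = -2/5;  a_3 = 2;  x_4 = (x_3 − 2)/3 = -4/5
  x_4 = -4/5;  a_4 = 1;  x_5 = (x_4 − 1)/3 = -3/5
Digits: (1, 1, 1, 2, 1).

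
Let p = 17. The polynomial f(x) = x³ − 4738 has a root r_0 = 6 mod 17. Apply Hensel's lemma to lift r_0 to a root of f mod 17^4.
r_3 = 3457 (mod 83521)

Hensel: r_{i+1} = r_i − f(r_i)/f′(r_i) mod 17^{i+2}, where f′(x) = 3x². Iterate:
  r_0 = 6 (mod 17)
  r_1 = 278 (mod 289)
  r_2 = 3457 (mod 4913)
  r_3 = 3457 (mod 83521)
Final: r = 3457 with f(r) ≡ 0 mod 17^4.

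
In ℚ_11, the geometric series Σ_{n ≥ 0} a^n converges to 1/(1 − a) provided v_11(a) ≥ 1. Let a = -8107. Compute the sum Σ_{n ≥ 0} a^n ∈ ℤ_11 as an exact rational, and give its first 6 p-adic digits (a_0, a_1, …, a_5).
Σ a^n = 1/(1 − a) = 1/8108;  first 6 digits = (1, 0, 10, 4, 0, 1)

v_11(a) = 2 ≥ 1, so the series converges in ℤ_11 to 1/(1 − a) = 1/(1 − (-8107)) = 1/8108. Expand this rational in ℤ_11: compute digits iteratively via d_i = x_i mod 11, x_{i+1} = (x_i − d_i)/11. The first 6 digits are (1, 0, 10, 4, 0, 1).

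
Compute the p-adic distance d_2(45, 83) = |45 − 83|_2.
d_2(45, 83) = 1/2

Step 1 — x − y = 45 − 83 = -38. Step 2 — v_2(-38) = 1 (factor: -38 = −(2^1 · 19); the sign does not affect v_p). Step 3 — |x − y|_2 = 2^{-1} = 1/2.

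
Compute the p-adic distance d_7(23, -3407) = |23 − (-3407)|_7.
d_7(23, -3407) = 1/343

Step 1 — x − y = 23 − (-3407) = 3430. Step 2 — v_7(3430) = 3 (factor: 3430 = (7^3 · 10); the sign does not affect v_p). Step 3 — |x − y|_7 = 7^{-3} = 1/343.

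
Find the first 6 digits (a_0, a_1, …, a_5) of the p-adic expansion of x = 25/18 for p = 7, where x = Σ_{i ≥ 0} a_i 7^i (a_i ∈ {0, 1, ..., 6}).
(a_0, …, a_5) = (1, 2, 4, 6, 1, 4)

v_7(25/18) = 0 (numerator and denominator both coprime to 7), so x ∈ ℤ_7^×. Compute digits iteratively via a_i = x_i mod 7, x_{i+1} = (x_i − a_i)/7, with x_0 = x:
  x_0 = 25/18;  a_0 = 1;  x_1 = (x_0 − 1)/7 = 1/18
  x_1 = 1/18;  a_1 = 2;  x_2 = (x_1 − 2)/7 = -5/18
  x_2 = -5/18;  a_2 = 4;  x_3 = (x_2 − 4)/7 = -11/18
  x_3 = -11/18;  a_3 = 6;  x_4 = (x_3 − 6)/7 = -17/18
  x_4 = -17/18;  a_4 = 1;  x_5 = (x_4 − 1)/7 = -5/18
  x_5 = -5/18;  a_5 = 4;  x_6 = (x_5 − 4)/7 = -11/18
Digits: (1, 2, 4, 6, 1, 4).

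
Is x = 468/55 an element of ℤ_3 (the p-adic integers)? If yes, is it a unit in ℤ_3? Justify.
x ∈ ℤ_3 but not a unit; v_3(x) = 2 > 0

ℤ_3 = {x ∈ ℚ_3 : v_3(x) ≥ 0} and ℤ_3^× = {x ∈ ℤ_3 : v_3(x) = 0}. Here v_3(468/55) = v_3(num) − v_3(den) = 2; compare against these criteria.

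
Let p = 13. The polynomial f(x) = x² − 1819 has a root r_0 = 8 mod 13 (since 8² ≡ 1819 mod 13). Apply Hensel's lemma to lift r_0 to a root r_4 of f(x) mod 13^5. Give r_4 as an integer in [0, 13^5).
r_4 = 312398 (mod 371293)

Hensel's recurrence: r_{i+1} = r_i − f(r_i)·(f′(r_i))^{-1} mod 13^{i+2}, with f′(x) = 2x. Iterate:
  r_0 = 8 (mod 13)
  r_1 = 86 (mod 169)
  r_2 = 424 (mod 2197)
  r_3 = 26788 (mod 28561)
  r_4 = 312398 (mod 371293)
Final: r_4 = 312398, and one checks f(r_4) ≡ 0 mod 13^5.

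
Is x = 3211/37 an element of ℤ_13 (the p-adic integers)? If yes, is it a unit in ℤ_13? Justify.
x ∈ ℤ_13 but not a unit; v_13(x) = 2 > 0

ℤ_13 = {x ∈ ℚ_13 : v_13(x) ≥ 0} and ℤ_13^× = {x ∈ ℤ_13 : v_13(x) = 0}. Here v_13(3211/37) = v_13(num) − v_13(den) = 2; compare against these criteria.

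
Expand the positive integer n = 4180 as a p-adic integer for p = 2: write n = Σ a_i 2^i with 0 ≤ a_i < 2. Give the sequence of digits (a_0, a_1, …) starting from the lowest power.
(a_0, a_1, …) = (0, 0, 1, 0, 1, 0, 1, 0, 0, 0, 0, 0, 1)

Repeated division by 2 gives the digits low-to-high: 4180 = 1·2^2 + 1·2^4 + 1·2^6 + 1·2^12. Digit sequence: (0, 0, 1, 0, 1, 0, 1, 0, 0, 0, 0, 0, 1).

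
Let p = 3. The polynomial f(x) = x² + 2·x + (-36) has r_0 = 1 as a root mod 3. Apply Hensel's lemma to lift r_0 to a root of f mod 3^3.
r_2 = 7 (mod 27)

Hensel: r_{i+1} = r_i − f(r_i)·(f′(r_i))^{-1} mod 3^{i+2}, f′(x) = 2x + 2. Iterate:
  r_0 = 1 (mod 3)
  r_1 = 7 (mod 9)
  r_2 = 7 (mod 27)
Final: r = 7 satisfies f(r) ≡ 0 mod 3^3.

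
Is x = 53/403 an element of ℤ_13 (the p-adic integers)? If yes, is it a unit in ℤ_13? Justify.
x ∉ ℤ_13 (v_13(x) = -1 < 0)

ℤ_13 = {x ∈ ℚ_13 : v_13(x) ≥ 0} and ℤ_13^× = {x ∈ ℤ_13 : v_13(x) = 0}. Here v_13(53/403) = v_13(num) − v_13(den) = -1; compare against these criteria.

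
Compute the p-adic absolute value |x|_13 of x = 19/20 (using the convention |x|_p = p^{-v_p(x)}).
|19/20|_13 = 1

Step 1 — compute v_13(x) by factoring powers of 13 out of the numerator and denominator: v_13(19/20) = 0. Step 2 — apply |x|_p = p^{-v_p(x)} = 13^{0} = 1.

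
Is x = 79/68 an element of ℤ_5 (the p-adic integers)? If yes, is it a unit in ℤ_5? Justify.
x ∈ ℤ_5^× (unit); v_5(x) = 0

ℤ_5 = {x ∈ ℚ_5 : v_5(x) ≥ 0} and ℤ_5^× = {x ∈ ℤ_5 : v_5(x) = 0}. Here v_5(79/68) = v_5(num) − v_5(den) = 0; compare against these criteria.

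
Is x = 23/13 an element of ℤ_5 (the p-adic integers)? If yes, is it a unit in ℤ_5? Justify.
x ∈ ℤ_5^× (unit); v_5(x) = 0

ℤ_5 = {x ∈ ℚ_5 : v_5(x) ≥ 0} and ℤ_5^× = {x ∈ ℤ_5 : v_5(x) = 0}. Here v_5(23/13) = v_5(num) − v_5(den) = 0; compare against these criteria.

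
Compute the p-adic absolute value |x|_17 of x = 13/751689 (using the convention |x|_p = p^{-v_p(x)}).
|13/751689|_17 = 83521

Step 1 — compute v_17(x) by factoring powers of 17 out of the numerator and denominator: v_17(13/751689) = -4. Step 2 — apply |x|_p = p^{-v_p(x)} = 17^{4} = 83521.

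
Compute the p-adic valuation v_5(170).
v_5(170) = 1

v_5(n) is the largest exponent k such that 5^k divides n. Factor out: 170 = 5^1 · 34. (Sign doesn't affect v_p.) So v_5(170) = 1.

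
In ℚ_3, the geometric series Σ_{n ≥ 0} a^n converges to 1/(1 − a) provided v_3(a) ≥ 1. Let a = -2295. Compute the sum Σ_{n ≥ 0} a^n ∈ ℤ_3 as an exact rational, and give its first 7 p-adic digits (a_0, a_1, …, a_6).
Σ a^n = 1/(1 − a) = 1/2296;  first 7 digits = (1, 0, 0, 2, 1, 2, 0)

v_3(a) = 3 ≥ 1, so the series converges in ℤ_3 to 1/(1 − a) = 1/(1 − (-2295)) = 1/2296. Expand this rational in ℤ_3: compute digits iteratively via d_i = x_i mod 3, x_{i+1} = (x_i − d_i)/3. The first 7 digits are (1, 0, 0, 2, 1, 2, 0).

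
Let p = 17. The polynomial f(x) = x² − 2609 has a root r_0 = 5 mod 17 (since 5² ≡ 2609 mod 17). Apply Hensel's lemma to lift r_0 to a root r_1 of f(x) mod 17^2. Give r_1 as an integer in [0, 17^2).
r_1 = 90 (mod 289)

Hensel's recurrence: r_{i+1} = r_i − f(r_i)·(f′(r_i))^{-1} mod 17^{i+2}, with f′(x) = 2x. Iterate:
  r_0 = 5 (mod 17)
  r_1 = 90 (mod 289)
Final: r_1 = 90, and one checks f(r_1) ≡ 0 mod 17^2.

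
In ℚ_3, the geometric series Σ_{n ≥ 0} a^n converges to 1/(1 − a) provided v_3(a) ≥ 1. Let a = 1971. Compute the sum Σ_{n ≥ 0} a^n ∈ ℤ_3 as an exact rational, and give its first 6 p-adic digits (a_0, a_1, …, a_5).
Σ a^n = 1/(1 − a) = -1/1970;  first 6 digits = (1, 0, 0, 1, 0, 2)

v_3(a) = 3 ≥ 1, so the series converges in ℤ_3 to 1/(1 − a) = 1/(1 − 1971) = -1/1970. Expand this rational in ℤ_3: compute digits iteratively via d_i = x_i mod 3, x_{i+1} = (x_i − d_i)/3. The first 6 digits are (1, 0, 0, 1, 0, 2).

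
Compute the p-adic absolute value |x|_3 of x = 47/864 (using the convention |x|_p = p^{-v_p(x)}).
|47/864|_3 = 27

Step 1 — compute v_3(x) by factoring powers of 3 out of the numerator and denominator: v_3(47/864) = -3. Step 2 — apply |x|_p = p^{-v_p(x)} = 3^{3} = 27.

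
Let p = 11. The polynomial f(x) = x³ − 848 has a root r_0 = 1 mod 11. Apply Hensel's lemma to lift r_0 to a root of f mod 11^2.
r_1 = 1 (mod 121)

Hensel: r_{i+1} = r_i − f(r_i)/f′(r_i) mod 11^{i+2}, where f′(x) = 3x². Iterate:
  r_0 = 1 (mod 11)
  r_1 = 1 (mod 121)
Final: r = 1 with f(r) ≡ 0 mod 11^2.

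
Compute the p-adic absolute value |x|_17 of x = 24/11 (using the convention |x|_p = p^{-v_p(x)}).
|24/11|_17 = 1

Step 1 — compute v_17(x) by factoring powers of 17 out of the numerator and denominator: v_17(24/11) = 0. Step 2 — apply |x|_p = p^{-v_p(x)} = 17^{0} = 1.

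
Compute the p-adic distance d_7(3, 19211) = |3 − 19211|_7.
d_7(3, 19211) = 1/2401

Step 1 — x − y = 3 − 19211 = -19208. Step 2 — v_7(-19208) = 4 (factor: -19208 = −(7^4 · 8); the sign does not affect v_p). Step 3 — |x − y|_7 = 7^{-4} = 1/2401.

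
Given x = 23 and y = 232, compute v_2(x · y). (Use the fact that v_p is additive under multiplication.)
v_2(5336) = 3

v_p(x) = 0 (factor: 23 = 2^0 · 23); v_p(y) = 3 (factor: 232 = 2^3 · 29). Additivity: v_p(xy) = v_p(x) + v_p(y) = 0 + 3 = 3. (Direct check: xy = 5336 = 2^3 · (667).)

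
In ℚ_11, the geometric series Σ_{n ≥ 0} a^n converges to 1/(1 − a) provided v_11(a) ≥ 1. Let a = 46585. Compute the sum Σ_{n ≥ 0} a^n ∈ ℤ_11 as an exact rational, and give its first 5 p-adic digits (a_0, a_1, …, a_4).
Σ a^n = 1/(1 − a) = -1/46584;  first 5 digits = (1, 0, 0, 2, 3)

v_11(a) = 3 ≥ 1, so the series converges in ℤ_11 to 1/(1 − a) = 1/(1 − 46585) = -1/46584. Expand this rational in ℤ_11: compute digits iteratively via d_i = x_i mod 11, x_{i+1} = (x_i − d_i)/11. The first 5 digits are (1, 0, 0, 2, 3).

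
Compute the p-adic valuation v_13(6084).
v_13(6084) = 2

v_13(n) is the largest exponent k such that 13^k divides n. Factor out: 6084 = 13^2 · 36. (Sign doesn't affect v_p.) So v_13(6084) = 2.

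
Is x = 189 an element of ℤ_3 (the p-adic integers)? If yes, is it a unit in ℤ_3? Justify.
x ∈ ℤ_3 but not a unit; v_3(x) = 3 > 0

ℤ_3 = {x ∈ ℚ_3 : v_3(x) ≥ 0} and ℤ_3^× = {x ∈ ℤ_3 : v_3(x) = 0}. Here v_3(189) = v_3(num) − v_3(den) = 3; compare against these criteria.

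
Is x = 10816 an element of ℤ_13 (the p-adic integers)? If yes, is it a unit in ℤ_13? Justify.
x ∈ ℤ_13 but not a unit; v_13(x) = 2 > 0

ℤ_13 = {x ∈ ℚ_13 : v_13(x) ≥ 0} and ℤ_13^× = {x ∈ ℤ_13 : v_13(x) = 0}. Here v_13(10816) = v_13(num) − v_13(den) = 2; compare against these criteria.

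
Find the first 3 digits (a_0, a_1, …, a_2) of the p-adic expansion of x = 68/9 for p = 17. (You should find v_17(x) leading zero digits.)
(a_0, …, a_2) = (0, 8, 9)

v_17(68/9) = 1, so a_0 = ... = a_0 = 0. Factor out: x = 17^1 · u with u = 4/9 a unit in ℤ_17. Expand u iteratively via a_{v+i} = u_i mod 17, u_{i+1} = (u_i − a_{v+i})/17:
  u_0 = 4/9;  a_1 = 8;  u_1 = (u_0 − 8)/17 = -4/9
  u_1 = -4/9;  a_2 = 9;  u_2 = (u_1 − 9)/17 = -5/9
Digits: (0, 8, 9).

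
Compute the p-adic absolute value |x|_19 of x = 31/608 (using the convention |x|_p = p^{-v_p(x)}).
|31/608|_19 = 19

Step 1 — compute v_19(x) by factoring powers of 19 out of the numerator and denominator: v_19(31/608) = -1. Step 2 — apply |x|_p = p^{-v_p(x)} = 19^{1} = 19.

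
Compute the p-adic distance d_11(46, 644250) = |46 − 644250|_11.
d_11(46, 644250) = 1/161051

Step 1 — x − y = 46 − 644250 = -644204. Step 2 — v_11(-644204) = 5 (factor: -644204 = −(11^5 · 4); the sign does not affect v_p). Step 3 — |x − y|_11 = 11^{-5} = 1/161051.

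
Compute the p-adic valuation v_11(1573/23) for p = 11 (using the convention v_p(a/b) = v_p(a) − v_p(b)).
v_11(1573/23) = 2

Factor powers of 11 from the numerator and denominator of the reduced fraction: 1573 = 11^2 · 13 and 23 = 11^0 · 23. Apply v_p(a/b) = v_p(a) − v_p(b): v_11(1573/23) = 2 − 0 = 2.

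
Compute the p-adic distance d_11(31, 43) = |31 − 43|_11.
d_11(31, 43) = 1

Step 1 — x − y = 31 − 43 = -12. Step 2 — v_11(-12) = 0 (factor: -12 = −(11^0 · 12); the sign does not affect v_p). Step 3 — |x − y|_11 = 11^{0} = 1.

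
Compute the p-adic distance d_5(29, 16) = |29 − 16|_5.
d_5(29, 16) = 1

Step 1 — x − y = 29 − 16 = 13. Step 2 — v_5(13) = 0 (factor: 13 = (5^0 · 13); the sign does not affect v_p). Step 3 — |x − y|_5 = 5^{0} = 1.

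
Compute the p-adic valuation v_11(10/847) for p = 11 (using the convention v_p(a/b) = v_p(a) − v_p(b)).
v_11(10/847) = -2

Factor powers of 11 from the numerator and denominator of the reduced fraction: 10 = 11^0 · 10 and 847 = 11^2 · 7. Apply v_p(a/b) = v_p(a) − v_p(b): v_11(10/847) = 0 − 2 = -2.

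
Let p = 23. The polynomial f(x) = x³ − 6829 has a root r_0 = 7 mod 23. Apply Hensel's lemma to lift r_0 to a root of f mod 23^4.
r_3 = 271223 (mod 279841)

Hensel: r_{i+1} = r_i − f(r_i)/f′(r_i) mod 23^{i+2}, where f′(x) = 3x². Iterate:
  r_0 = 7 (mod 23)
  r_1 = 375 (mod 529)
  r_2 = 3549 (mod 12167)
  r_3 = 271223 (mod 279841)
Final: r = 271223 with f(r) ≡ 0 mod 23^4.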